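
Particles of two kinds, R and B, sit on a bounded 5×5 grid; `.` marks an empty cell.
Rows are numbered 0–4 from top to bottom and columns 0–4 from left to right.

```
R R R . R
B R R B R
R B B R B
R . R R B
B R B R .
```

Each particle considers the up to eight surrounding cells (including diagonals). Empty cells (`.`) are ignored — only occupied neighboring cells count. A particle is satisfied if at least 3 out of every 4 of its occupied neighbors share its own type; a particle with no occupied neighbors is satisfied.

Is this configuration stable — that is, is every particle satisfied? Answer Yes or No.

(0,0)R 2/3 unhappy
(0,1)R 4/5 ok
(0,2)R 3/4 ok
(0,4)R 1/2 unhappy
(1,0)B 1/5 unhappy
(1,1)R 5/8 unhappy
(1,2)R 4/7 unhappy
(1,3)B 2/7 unhappy
(1,4)R 2/4 unhappy
(2,0)R 2/4 unhappy
(2,1)B 2/7 unhappy
(2,2)B 2/7 unhappy
(2,3)R 4/8 unhappy
(2,4)B 2/5 unhappy
(3,0)R 2/4 unhappy
(3,2)R 4/7 unhappy
(3,3)R 3/7 unhappy
(3,4)B 1/4 unhappy
(4,0)B 0/2 unhappy
(4,1)R 2/4 unhappy
(4,2)B 0/4 unhappy
(4,3)R 2/4 unhappy
For instance (0,0) has only 2/3 same-type neighbors, below 3/4.

No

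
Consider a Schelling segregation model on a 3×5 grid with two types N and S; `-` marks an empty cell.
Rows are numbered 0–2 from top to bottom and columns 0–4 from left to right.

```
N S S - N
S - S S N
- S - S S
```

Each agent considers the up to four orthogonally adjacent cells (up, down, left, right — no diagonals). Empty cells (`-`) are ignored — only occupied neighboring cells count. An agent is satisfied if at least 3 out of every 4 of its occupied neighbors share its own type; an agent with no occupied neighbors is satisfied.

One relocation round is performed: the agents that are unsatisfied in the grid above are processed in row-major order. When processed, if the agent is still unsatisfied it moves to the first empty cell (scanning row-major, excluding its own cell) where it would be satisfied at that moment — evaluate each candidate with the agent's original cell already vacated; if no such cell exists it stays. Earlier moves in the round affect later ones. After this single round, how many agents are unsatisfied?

2

Initially unsatisfied (in order): (0,0), (0,1), (1,0), (1,3), (1,4), (2,4).
  (0,0): no empty cell satisfies it; stays.
  (0,1) → (1,1).
  (1,0) → (2,0).
  (1,3) → (2,2).
  (1,4): no empty cell satisfies it; stays.
  (2,4): no empty cell satisfies it; stays.
Resulting grid:
N - S - N
- S S - N
S S S S S
Unsatisfied now: (1,4), (2,4).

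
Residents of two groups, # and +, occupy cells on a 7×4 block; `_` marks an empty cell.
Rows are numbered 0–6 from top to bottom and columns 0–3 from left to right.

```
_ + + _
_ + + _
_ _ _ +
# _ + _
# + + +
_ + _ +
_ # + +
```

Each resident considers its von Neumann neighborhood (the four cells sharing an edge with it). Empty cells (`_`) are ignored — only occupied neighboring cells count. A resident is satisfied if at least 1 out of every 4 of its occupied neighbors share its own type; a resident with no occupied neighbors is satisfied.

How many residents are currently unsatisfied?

1

(0,1)+ 2/2 satisfied
(0,2)+ 2/2 satisfied
(1,1)+ 2/2 satisfied
(1,2)+ 2/2 satisfied
(2,3)+ 0/0 satisfied
(3,0)# 1/1 satisfied
(3,2)+ 1/1 satisfied
(4,0)# 1/2 satisfied
(4,1)+ 2/3 satisfied
(4,2)+ 3/3 satisfied
(4,3)+ 2/2 satisfied
(5,1)+ 1/2 satisfied
(5,3)+ 2/2 satisfied
(6,1)# 0/2 not
(6,2)+ 1/2 satisfied
(6,3)+ 2/2 satisfied
Unsatisfied: (6,1) — 1 in total.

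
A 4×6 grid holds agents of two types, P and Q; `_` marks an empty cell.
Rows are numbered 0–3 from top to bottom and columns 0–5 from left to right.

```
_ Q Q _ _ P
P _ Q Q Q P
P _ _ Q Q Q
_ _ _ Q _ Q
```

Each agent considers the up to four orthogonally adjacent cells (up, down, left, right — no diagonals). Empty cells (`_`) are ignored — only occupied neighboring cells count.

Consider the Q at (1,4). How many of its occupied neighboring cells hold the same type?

2

Occupied neighbors of (1,4): (2,4)=Q, (1,3)=Q, (1,5)=P.
Same type (Q): 2 of 3.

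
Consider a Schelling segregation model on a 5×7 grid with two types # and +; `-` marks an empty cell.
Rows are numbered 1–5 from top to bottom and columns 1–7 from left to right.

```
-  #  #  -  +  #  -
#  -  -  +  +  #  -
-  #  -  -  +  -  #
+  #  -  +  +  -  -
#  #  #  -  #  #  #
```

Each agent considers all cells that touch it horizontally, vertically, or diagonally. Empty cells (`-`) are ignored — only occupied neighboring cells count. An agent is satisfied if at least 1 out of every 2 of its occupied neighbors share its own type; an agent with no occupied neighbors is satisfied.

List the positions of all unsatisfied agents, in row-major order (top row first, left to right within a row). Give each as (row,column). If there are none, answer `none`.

(1,6), (2,6), (4,1), (5,5)

(1,2)# 2/2 satisfied
(1,3)# 1/2 satisfied
(1,5)+ 2/4 satisfied
(1,6)# 1/3 not
(2,1)# 2/2 satisfied
(2,4)+ 3/4 satisfied
(2,5)+ 3/5 satisfied
(2,6)# 2/5 not
(3,2)# 2/3 satisfied
(3,5)+ 4/5 satisfied
(3,7)# 1/1 satisfied
(4,1)+ 0/4 not
(4,2)# 4/5 satisfied
(4,4)+ 2/4 satisfied
(4,5)+ 2/4 satisfied
(5,1)# 2/3 satisfied
(5,2)# 3/4 satisfied
(5,3)# 2/3 satisfied
(5,5)# 1/3 not
(5,6)# 2/3 satisfied
(5,7)# 1/1 satisfied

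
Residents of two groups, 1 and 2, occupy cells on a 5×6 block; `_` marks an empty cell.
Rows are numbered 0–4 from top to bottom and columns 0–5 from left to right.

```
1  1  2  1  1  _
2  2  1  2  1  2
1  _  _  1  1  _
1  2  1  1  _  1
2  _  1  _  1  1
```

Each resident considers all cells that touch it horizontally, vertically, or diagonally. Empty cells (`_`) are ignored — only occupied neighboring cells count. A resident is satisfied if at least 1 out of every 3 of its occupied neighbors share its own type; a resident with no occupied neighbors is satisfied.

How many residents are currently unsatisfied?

(0,0)1 1/3 ✓
(0,1)1 2/5 ✓
(0,2)2 2/5 ✓
(0,3)1 3/5 ✓
(0,4)1 2/4 ✓
(1,0)2 1/4 ✗
(1,1)2 2/6 ✓
(1,2)1 3/6 ✓
(1,3)2 1/7 ✗
(1,4)1 4/6 ✓
(1,5)2 0/3 ✗
(2,0)1 1/4 ✗
(2,3)1 5/6 ✓
(2,4)1 4/6 ✓
(3,0)1 1/3 ✓
(3,1)2 1/5 ✗
(3,2)1 3/4 ✓
(3,3)1 5/5 ✓
(3,5)1 3/3 ✓
(4,0)2 1/2 ✓
(4,2)1 2/3 ✓
(4,4)1 3/3 ✓
(4,5)1 2/2 ✓
Unsatisfied: (1,0), (1,3), (1,5), (2,0), (3,1) — 5 in total.

5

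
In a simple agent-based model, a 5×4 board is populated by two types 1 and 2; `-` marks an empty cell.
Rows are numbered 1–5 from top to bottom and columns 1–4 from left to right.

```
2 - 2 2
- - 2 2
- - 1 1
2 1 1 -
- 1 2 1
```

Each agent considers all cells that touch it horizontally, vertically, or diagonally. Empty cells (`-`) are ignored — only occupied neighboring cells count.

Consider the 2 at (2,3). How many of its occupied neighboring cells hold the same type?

3

Occupied neighbors of (2,3): (1,3)=2, (1,4)=2, (2,4)=2, (3,3)=1, (3,4)=1.
Same type (2): 3 of 5.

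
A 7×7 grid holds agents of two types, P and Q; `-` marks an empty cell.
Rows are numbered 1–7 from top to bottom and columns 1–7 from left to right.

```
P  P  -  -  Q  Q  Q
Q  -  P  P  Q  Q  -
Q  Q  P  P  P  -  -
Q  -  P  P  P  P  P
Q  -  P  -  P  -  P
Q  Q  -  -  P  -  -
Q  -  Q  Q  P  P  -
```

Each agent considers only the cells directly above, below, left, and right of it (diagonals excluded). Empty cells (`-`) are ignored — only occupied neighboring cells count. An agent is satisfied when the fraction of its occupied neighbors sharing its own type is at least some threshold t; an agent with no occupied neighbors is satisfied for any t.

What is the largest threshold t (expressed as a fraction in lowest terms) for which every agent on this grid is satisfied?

(1,1)P 1/2
(1,2)P 1/1
(1,5)Q 2/2
(1,6)Q 3/3
(1,7)Q 1/1
(2,1)Q 1/2
(2,3)P 2/2
(2,4)P 2/3
(2,5)Q 2/4
(2,6)Q 2/2
(3,1)Q 3/3
(3,2)Q 1/2
(3,3)P 3/4
(3,4)P 4/4
(3,5)P 2/3
(4,1)Q 2/2
(4,3)P 3/3
(4,4)P 3/3
(4,5)P 4/4
(4,6)P 2/2
(4,7)P 2/2
(5,1)Q 2/2
(5,3)P 1/1
(5,5)P 2/2
(5,7)P 1/1
(6,1)Q 3/3
(6,2)Q 1/1
(6,5)P 2/2
(7,1)Q 1/1
(7,3)Q 1/1
(7,4)Q 1/2
(7,5)P 2/3
(7,6)P 1/1
The smallest same-type fraction is 1/2 at (1,1), which reduces to 1/2. Any threshold above that leaves this agent unsatisfied.

1/2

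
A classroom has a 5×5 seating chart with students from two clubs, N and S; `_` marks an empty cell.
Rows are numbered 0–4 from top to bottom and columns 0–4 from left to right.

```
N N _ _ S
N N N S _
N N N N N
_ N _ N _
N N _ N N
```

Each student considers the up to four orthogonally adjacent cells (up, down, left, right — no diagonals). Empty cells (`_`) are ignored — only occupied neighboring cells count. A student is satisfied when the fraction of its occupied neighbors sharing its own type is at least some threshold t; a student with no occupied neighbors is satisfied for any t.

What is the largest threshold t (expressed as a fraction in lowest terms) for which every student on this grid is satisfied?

0/1

(0,0)N 2/2
(0,1)N 2/2
(0,4)S — no occupied neighbors
(1,0)N 3/3
(1,1)N 4/4
(1,2)N 2/3
(1,3)S 0/2
(2,0)N 2/2
(2,1)N 4/4
(2,2)N 3/3
(2,3)N 3/4
(2,4)N 1/1
(3,1)N 2/2
(3,3)N 2/2
(4,0)N 1/1
(4,1)N 2/2
(4,3)N 2/2
(4,4)N 1/1
The smallest same-type fraction is 0/2 at (1,3), which reduces to 0/1. Any threshold above that leaves this student unsatisfied.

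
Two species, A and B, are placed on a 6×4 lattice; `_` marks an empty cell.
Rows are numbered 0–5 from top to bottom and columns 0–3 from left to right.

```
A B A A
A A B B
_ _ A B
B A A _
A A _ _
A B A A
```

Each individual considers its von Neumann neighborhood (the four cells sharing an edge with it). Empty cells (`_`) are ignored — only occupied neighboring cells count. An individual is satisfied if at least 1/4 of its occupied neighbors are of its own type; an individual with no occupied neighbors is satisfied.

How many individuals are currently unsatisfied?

3

(0,0)A 1/2 ok
(0,1)B 0/3 unhappy
(0,2)A 1/3 ok
(0,3)A 1/2 ok
(1,0)A 2/2 ok
(1,1)A 1/3 ok
(1,2)B 1/4 ok
(1,3)B 2/3 ok
(2,2)A 1/3 ok
(2,3)B 1/2 ok
(3,0)B 0/2 unhappy
(3,1)A 2/3 ok
(3,2)A 2/2 ok
(4,0)A 2/3 ok
(4,1)A 2/3 ok
(5,0)A 1/2 ok
(5,1)B 0/3 unhappy
(5,2)A 1/2 ok
(5,3)A 1/1 ok
Unsatisfied: (0,1), (3,0), (5,1) — 3 in total.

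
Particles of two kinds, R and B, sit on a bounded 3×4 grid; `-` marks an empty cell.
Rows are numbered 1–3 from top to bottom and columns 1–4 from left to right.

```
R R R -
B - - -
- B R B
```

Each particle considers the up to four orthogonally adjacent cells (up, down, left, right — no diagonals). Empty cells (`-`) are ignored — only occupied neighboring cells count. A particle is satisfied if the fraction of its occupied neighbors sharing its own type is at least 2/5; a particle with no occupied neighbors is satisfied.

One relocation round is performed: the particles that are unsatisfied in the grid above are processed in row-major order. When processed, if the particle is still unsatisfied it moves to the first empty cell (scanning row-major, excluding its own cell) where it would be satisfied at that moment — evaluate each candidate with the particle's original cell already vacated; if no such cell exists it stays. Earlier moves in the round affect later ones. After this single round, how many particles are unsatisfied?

0

Initially unsatisfied (in order): (2,1), (3,2), (3,3), (3,4).
  (2,1) → (2,2).
  (3,2): now satisfied by earlier moves; stays.
  (3,3) → (1,4).
  (3,4): now satisfied by earlier moves; stays.
Resulting grid:
R R R R
- B - -
- B - B
All satisfied now.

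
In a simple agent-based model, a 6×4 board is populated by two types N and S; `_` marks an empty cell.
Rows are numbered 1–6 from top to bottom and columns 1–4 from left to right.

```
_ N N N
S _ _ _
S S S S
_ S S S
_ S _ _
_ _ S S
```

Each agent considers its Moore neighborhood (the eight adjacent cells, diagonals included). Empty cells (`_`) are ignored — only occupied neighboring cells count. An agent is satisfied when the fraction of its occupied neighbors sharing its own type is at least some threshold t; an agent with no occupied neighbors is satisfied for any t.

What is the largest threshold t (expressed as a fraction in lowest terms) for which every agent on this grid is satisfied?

1/2

(1,2)N 1/2
(1,3)N 2/2
(1,4)N 1/1
(2,1)S 2/3
(3,1)S 3/3
(3,2)S 5/5
(3,3)S 5/5
(3,4)S 3/3
(4,2)S 5/5
(4,3)S 6/6
(4,4)S 3/3
(5,2)S 3/3
(6,3)S 2/2
(6,4)S 1/1
The smallest same-type fraction is 1/2 at (1,2), which reduces to 1/2. Any threshold above that leaves this agent unsatisfied.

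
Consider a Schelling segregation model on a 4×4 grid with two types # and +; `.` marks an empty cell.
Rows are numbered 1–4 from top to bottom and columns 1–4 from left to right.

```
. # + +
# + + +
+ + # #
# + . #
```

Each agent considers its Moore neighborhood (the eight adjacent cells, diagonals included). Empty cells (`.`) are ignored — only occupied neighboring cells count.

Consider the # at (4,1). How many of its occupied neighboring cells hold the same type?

0

Occupied neighbors of (4,1): (3,1)=+, (3,2)=+, (4,2)=+.
Same type (#): 0 of 3.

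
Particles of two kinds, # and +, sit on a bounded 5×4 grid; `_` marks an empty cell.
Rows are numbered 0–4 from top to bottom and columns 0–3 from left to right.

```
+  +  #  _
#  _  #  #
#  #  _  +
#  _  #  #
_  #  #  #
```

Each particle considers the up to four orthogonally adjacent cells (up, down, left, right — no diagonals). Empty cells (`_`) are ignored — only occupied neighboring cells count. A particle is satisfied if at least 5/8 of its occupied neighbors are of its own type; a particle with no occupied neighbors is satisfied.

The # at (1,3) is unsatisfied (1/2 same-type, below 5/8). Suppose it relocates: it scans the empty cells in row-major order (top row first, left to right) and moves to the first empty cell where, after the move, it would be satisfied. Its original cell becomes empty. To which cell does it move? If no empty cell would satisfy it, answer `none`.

(0,3)

Vacating (1,3). Empty cells in order:
  (0,3): 1/1 same-type → satisfied — stop here.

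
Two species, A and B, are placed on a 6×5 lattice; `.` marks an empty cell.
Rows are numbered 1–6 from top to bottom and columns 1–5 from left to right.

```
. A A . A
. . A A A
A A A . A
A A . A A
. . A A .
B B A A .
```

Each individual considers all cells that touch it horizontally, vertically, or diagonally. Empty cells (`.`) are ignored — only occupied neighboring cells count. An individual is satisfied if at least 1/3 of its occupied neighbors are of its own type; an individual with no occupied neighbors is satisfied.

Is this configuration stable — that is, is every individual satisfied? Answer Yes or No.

(1,2)A 2/2 ✓
(1,3)A 3/3 ✓
(1,5)A 2/2 ✓
(2,3)A 5/5 ✓
(2,4)A 6/6 ✓
(2,5)A 3/3 ✓
(3,1)A 3/3 ✓
(3,2)A 5/5 ✓
(3,3)A 5/5 ✓
(3,5)A 4/4 ✓
(4,1)A 3/3 ✓
(4,2)A 5/5 ✓
(4,4)A 5/5 ✓
(4,5)A 3/3 ✓
(5,3)A 5/6 ✓
(5,4)A 5/5 ✓
(6,1)B 1/1 ✓
(6,2)B 1/3 ✓
(6,3)A 3/4 ✓
(6,4)A 3/3 ✓
All meet the threshold, so the configuration is stable.

Yes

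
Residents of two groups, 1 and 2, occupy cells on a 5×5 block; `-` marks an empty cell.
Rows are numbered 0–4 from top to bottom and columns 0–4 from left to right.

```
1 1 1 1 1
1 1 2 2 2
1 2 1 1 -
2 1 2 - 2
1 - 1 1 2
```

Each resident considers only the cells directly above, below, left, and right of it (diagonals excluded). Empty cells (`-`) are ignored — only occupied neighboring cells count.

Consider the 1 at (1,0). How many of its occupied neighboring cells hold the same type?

3

Occupied neighbors of (1,0): (0,0)=1, (2,0)=1, (1,1)=1.
Same type (1): 3 of 3.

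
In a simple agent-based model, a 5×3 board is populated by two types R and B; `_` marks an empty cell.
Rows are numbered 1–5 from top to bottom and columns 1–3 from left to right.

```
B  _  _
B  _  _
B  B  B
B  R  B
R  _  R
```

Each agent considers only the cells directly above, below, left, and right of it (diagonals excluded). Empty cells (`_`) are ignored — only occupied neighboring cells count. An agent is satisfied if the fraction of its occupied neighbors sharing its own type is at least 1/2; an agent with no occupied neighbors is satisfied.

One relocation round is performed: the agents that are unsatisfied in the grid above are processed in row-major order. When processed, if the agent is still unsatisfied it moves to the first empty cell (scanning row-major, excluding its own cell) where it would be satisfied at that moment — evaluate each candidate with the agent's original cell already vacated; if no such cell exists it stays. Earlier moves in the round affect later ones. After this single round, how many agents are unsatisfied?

0

Initially unsatisfied (in order): (4,1), (4,2), (4,3), (5,1), (5,3).
  (4,1) → (1,2).
  (4,2) → (4,1).
  (4,3): now satisfied by earlier moves; stays.
  (5,1): now satisfied by earlier moves; stays.
  (5,3) → (5,2).
Resulting grid:
B B _
B _ _
B B B
R _ B
R R _
All satisfied now.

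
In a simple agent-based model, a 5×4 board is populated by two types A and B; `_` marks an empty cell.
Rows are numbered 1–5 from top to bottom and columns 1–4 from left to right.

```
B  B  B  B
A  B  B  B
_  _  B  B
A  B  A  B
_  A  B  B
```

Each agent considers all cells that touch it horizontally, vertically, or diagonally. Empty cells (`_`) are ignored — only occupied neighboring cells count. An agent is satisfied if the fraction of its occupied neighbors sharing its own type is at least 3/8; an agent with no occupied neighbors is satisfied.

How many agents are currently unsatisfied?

Row 1: (1,1)B 2/3 ✓ · (1,2)B 4/5 ✓ · (1,3)B 5/5 ✓ · (1,4)B 3/3 ✓
Row 2: (2,1)A 0/3 ✗ · (2,2)B 5/6 ✓ · (2,3)B 7/7 ✓ · (2,4)B 5/5 ✓
Row 3: (3,3)B 6/7 ✓ · (3,4)B 4/5 ✓
Row 4: (4,1)A 1/2 ✓ · (4,2)B 2/5 ✓ · (4,3)A 1/7 ✗ · (4,4)B 4/5 ✓
Row 5: (5,2)A 2/4 ✓ · (5,3)B 3/5 ✓ · (5,4)B 2/3 ✓
Unsatisfied: (2,1), (4,3) — 2 in total.

2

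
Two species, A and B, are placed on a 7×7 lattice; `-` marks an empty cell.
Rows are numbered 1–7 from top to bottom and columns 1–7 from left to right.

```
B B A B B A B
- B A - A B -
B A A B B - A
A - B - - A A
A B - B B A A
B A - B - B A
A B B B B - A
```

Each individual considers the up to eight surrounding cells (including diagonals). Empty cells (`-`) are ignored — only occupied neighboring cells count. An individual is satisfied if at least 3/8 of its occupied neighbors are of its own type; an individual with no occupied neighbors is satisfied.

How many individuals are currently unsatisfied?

8

Row 1: (1,1)B 2/2 ✓ · (1,2)B 2/4 ✓ · (1,3)A 1/4 ✗ · (1,4)B 1/4 ✗ · (1,5)B 2/4 ✓ · (1,6)A 1/4 ✗ · (1,7)B 1/2 ✓
Row 2: (2,2)B 3/7 ✓ · (2,3)A 3/7 ✓ · (2,5)A 1/6 ✗ · (2,6)B 3/6 ✓
Row 3: (3,1)B 1/3 ✗ · (3,2)A 3/6 ✓ · (3,3)A 2/5 ✓ · (3,4)B 2/5 ✓ · (3,5)B 2/4 ✓ · (3,7)A 2/3 ✓
Row 4: (4,1)A 2/4 ✓ · (4,3)B 3/5 ✓ · (4,6)A 4/6 ✓ · (4,7)A 4/4 ✓
Row 5: (5,1)A 2/4 ✓ · (5,2)B 2/5 ✓ · (5,4)B 3/3 ✓ · (5,5)B 3/5 ✓ · (5,6)A 4/6 ✓ · (5,7)A 4/5 ✓
Row 6: (6,1)B 2/5 ✓ · (6,2)A 2/6 ✗ · (6,4)B 5/5 ✓ · (6,6)B 2/6 ✗ · (6,7)A 3/4 ✓
Row 7: (7,1)A 1/3 ✗ · (7,2)B 2/4 ✓ · (7,3)B 3/4 ✓ · (7,4)B 3/3 ✓ · (7,5)B 3/3 ✓ · (7,7)A 1/2 ✓
Unsatisfied: (1,3), (1,4), (1,6), (2,5), (3,1), (6,2), (6,6), (7,1) — 8 in total.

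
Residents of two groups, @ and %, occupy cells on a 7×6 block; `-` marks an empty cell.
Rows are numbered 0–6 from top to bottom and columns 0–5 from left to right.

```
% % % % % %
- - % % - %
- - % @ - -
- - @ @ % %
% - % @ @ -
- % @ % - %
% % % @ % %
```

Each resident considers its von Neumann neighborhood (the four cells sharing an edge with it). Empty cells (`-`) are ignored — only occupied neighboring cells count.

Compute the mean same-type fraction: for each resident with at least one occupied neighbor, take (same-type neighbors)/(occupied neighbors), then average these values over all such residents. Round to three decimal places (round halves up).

0.646

Row 0: (0,0)% 1/1 · (0,1)% 2/2 · (0,2)% 3/3 · (0,3)% 3/3 · (0,4)% 2/2 · (0,5)% 2/2
Row 1: (1,2)% 3/3 · (1,3)% 2/3 · (1,5)% 1/1
Row 2: (2,2)% 1/3 · (2,3)@ 1/3
Row 3: (3,2)@ 1/3 · (3,3)@ 3/4 · (3,4)% 1/3 · (3,5)% 1/1
Row 4: (4,0)% — no occupied neighbors · (4,2)% 0/3 · (4,3)@ 2/4 · (4,4)@ 1/2
Row 5: (5,1)% 1/2 · (5,2)@ 0/4 · (5,3)% 0/3 · (5,5)% 1/1
Row 6: (6,0)% 1/1 · (6,1)% 3/3 · (6,2)% 1/3 · (6,3)@ 0/3 · (6,4)% 1/2 · (6,5)% 2/2
Sum over 28 residents: 1/1 + 2/2 + 3/3 + 3/3 + 2/2 + 2/2 + 3/3 + 2/3 + 1/1 + 1/3 + 1/3 + 1/3 + 3/4 + 1/3 + 1/1 + 0/3 + 2/4 + 1/2 + 1/2 + 0/4 + 0/3 + 1/1 + 1/1 + 3/3 + 1/3 + 0/3 + 1/2 + 2/2 = 217/12; mean = 217/12 ÷ 28 = 31/48 = 0.645833… → 0.646.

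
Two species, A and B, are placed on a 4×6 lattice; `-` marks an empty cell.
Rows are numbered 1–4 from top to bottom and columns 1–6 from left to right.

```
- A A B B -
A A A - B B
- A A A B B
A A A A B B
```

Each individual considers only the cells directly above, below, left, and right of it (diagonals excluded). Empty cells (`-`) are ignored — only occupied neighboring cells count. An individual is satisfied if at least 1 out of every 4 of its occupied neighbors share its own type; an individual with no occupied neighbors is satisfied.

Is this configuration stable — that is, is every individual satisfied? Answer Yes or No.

Row 1: (1,2)A 2/2 ok · (1,3)A 2/3 ok · (1,4)B 1/2 ok · (1,5)B 2/2 ok
Row 2: (2,1)A 1/1 ok · (2,2)A 4/4 ok · (2,3)A 3/3 ok · (2,5)B 3/3 ok · (2,6)B 2/2 ok
Row 3: (3,2)A 3/3 ok · (3,3)A 4/4 ok · (3,4)A 2/3 ok · (3,5)B 3/4 ok · (3,6)B 3/3 ok
Row 4: (4,1)A 1/1 ok · (4,2)A 3/3 ok · (4,3)A 3/3 ok · (4,4)A 2/3 ok · (4,5)B 2/3 ok · (4,6)B 2/2 ok
All meet the threshold, so the configuration is stable.

Yes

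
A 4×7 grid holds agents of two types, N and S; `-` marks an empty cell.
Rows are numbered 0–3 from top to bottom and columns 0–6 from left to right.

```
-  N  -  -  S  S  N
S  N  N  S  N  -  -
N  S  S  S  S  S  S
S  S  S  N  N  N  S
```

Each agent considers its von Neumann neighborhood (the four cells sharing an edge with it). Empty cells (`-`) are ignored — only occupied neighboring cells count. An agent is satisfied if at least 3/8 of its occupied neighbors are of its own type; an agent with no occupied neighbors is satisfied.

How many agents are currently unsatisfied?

Row 0: (0,1)N 1/1 ✓ · (0,4)S 1/2 ✓ · (0,5)S 1/2 ✓ · (0,6)N 0/1 ✗
Row 1: (1,0)S 0/2 ✗ · (1,1)N 2/4 ✓ · (1,2)N 1/3 ✗ · (1,3)S 1/3 ✗ · (1,4)N 0/3 ✗
Row 2: (2,0)N 0/3 ✗ · (2,1)S 2/4 ✓ · (2,2)S 3/4 ✓ · (2,3)S 3/4 ✓ · (2,4)S 2/4 ✓ · (2,5)S 2/3 ✓ · (2,6)S 2/2 ✓
Row 3: (3,0)S 1/2 ✓ · (3,1)S 3/3 ✓ · (3,2)S 2/3 ✓ · (3,3)N 1/3 ✗ · (3,4)N 2/3 ✓ · (3,5)N 1/3 ✗ · (3,6)S 1/2 ✓
Unsatisfied: (0,6), (1,0), (1,2), (1,3), (1,4), (2,0), (3,3), (3,5) — 8 in total.

8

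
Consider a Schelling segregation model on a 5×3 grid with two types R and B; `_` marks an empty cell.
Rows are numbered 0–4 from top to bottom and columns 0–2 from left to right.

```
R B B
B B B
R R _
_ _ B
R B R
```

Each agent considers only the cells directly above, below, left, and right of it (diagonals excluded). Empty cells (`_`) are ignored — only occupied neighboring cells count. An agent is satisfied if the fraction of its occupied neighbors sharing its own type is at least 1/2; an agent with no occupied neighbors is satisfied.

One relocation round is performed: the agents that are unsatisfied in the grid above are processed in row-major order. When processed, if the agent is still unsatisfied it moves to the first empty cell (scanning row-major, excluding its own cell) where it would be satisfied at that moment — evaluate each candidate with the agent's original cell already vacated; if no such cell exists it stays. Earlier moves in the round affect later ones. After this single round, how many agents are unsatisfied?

1

Initially unsatisfied (in order): (0,0), (1,0), (3,2), (4,0), (4,1), (4,2).
  (0,0) → (3,0).
  (1,0): now satisfied by earlier moves; stays.
  (3,2) → (0,0).
  (4,0): now satisfied by earlier moves; stays.
  (4,1) → (2,2).
  (4,2): now satisfied by earlier moves; stays.
Resulting grid:
B B B
B B B
R R B
R _ _
R _ R
Unsatisfied now: (2,1).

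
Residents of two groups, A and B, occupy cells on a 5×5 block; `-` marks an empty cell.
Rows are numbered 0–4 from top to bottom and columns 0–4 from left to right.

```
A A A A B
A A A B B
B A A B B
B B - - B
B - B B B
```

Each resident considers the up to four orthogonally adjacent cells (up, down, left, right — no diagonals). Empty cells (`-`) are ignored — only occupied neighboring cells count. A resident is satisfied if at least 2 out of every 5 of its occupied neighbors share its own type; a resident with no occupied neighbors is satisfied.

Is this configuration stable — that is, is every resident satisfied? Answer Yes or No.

Row 0: (0,0)A 2/2 satisfied · (0,1)A 3/3 satisfied · (0,2)A 3/3 satisfied · (0,3)A 1/3 not · (0,4)B 1/2 satisfied
Row 1: (1,0)A 2/3 satisfied · (1,1)A 4/4 satisfied · (1,2)A 3/4 satisfied · (1,3)B 2/4 satisfied · (1,4)B 3/3 satisfied
Row 2: (2,0)B 1/3 not · (2,1)A 2/4 satisfied · (2,2)A 2/3 satisfied · (2,3)B 2/3 satisfied · (2,4)B 3/3 satisfied
Row 3: (3,0)B 3/3 satisfied · (3,1)B 1/2 satisfied · (3,4)B 2/2 satisfied
Row 4: (4,0)B 1/1 satisfied · (4,2)B 1/1 satisfied · (4,3)B 2/2 satisfied · (4,4)B 2/2 satisfied
For instance (0,3) has only 1/3 same-type neighbors, below 2/5.

No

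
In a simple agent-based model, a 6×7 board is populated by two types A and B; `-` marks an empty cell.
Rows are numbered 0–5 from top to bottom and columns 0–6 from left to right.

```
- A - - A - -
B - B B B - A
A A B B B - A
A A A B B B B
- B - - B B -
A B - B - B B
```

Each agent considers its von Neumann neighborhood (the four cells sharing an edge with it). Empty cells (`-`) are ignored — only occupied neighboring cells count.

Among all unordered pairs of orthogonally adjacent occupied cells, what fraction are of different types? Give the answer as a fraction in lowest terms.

1/4

Scan each occupied cell's neighbors to the right and below so each pair is counted once.
Row 0: A(0,4)–B(1,4)≠  → 1/1 unlike.
Row 1: B(1,0)–A(2,0)≠ B(1,2)–B(1,3)= B(1,2)–B(2,2)= B(1,3)–B(1,4)= B(1,3)–B(2,3)= B(1,4)–B(2,4)= A(1,6)–A(2,6)=  → 1/7 unlike.
Row 2: A(2,0)–A(2,1)= A(2,0)–A(3,0)= A(2,1)–B(2,2)≠ A(2,1)–A(3,1)= B(2,2)–B(2,3)= B(2,2)–A(3,2)≠ B(2,3)–B(2,4)= B(2,3)–B(3,3)= B(2,4)–B(3,4)= A(2,6)–B(3,6)≠  → 3/10 unlike.
Row 3: A(3,0)–A(3,1)= A(3,1)–A(3,2)= A(3,1)–B(4,1)≠ A(3,2)–B(3,3)≠ B(3,3)–B(3,4)= B(3,4)–B(3,5)= B(3,4)–B(4,4)= B(3,5)–B(3,6)= B(3,5)–B(4,5)=  → 2/9 unlike.
Row 4: B(4,1)–B(5,1)= B(4,4)–B(4,5)= B(4,5)–B(5,5)=  → 0/3 unlike.
Row 5: A(5,0)–B(5,1)≠ B(5,5)–B(5,6)=  → 1/2 unlike.
Total adjacent occupied pairs: 32; unlike-type pairs: 8.
8/32 reduces to 1/4.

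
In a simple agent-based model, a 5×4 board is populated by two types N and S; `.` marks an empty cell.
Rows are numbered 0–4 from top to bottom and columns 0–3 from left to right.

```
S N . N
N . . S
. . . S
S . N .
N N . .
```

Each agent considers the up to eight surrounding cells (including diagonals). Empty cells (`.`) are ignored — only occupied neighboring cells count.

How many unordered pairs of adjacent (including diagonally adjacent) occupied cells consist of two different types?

6

Scan each occupied cell's neighbors to the right and below (and the two forward diagonals) so each pair is counted once.
Row 0: S(0,0)–N(0,1)≠ S(0,0)–N(1,0)≠ N(0,1)–N(1,0)= N(0,3)–S(1,3)≠  → 3/4 unlike.
Row 1: S(1,3)–S(2,3)=  → 0/1 unlike.
Row 2: S(2,3)–N(3,2)≠  → 1/1 unlike.
Row 3: S(3,0)–N(4,0)≠ S(3,0)–N(4,1)≠ N(3,2)–N(4,1)=  → 2/3 unlike.
Row 4: N(4,0)–N(4,1)=  → 0/1 unlike.
Total adjacent occupied pairs: 10; unlike-type pairs: 6.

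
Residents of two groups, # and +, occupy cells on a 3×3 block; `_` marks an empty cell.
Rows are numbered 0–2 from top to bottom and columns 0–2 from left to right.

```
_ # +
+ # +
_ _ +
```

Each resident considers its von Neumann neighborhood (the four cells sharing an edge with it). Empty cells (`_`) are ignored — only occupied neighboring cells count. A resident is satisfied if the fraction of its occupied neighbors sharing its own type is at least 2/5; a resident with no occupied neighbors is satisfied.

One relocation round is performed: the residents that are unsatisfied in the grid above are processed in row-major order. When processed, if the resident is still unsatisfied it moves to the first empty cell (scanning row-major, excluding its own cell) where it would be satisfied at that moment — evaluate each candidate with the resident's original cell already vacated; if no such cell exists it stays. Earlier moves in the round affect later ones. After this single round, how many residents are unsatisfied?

Initially unsatisfied (in order): (1,0), (1,1).
  (1,0) → (2,0).
  (1,1): now satisfied by earlier moves; stays.
Resulting grid:
_ # +
_ # +
+ _ +
All satisfied now.

0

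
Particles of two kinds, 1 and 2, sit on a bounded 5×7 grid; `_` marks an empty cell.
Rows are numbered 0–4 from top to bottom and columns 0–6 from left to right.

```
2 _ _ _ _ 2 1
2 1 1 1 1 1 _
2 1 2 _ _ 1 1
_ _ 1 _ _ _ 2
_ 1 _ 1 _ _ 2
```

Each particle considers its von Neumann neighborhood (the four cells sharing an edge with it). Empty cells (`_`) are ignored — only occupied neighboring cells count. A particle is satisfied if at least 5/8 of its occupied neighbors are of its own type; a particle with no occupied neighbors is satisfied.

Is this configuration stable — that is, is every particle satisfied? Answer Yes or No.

Row 0: (0,0)2 1/1 satisfied · (0,5)2 0/2 not · (0,6)1 0/1 not
Row 1: (1,0)2 2/3 satisfied · (1,1)1 2/3 satisfied · (1,2)1 2/3 satisfied · (1,3)1 2/2 satisfied · (1,4)1 2/2 satisfied · (1,5)1 2/3 satisfied
Row 2: (2,0)2 1/2 not · (2,1)1 1/3 not · (2,2)2 0/3 not · (2,5)1 2/2 satisfied · (2,6)1 1/2 not
Row 3: (3,2)1 0/1 not · (3,6)2 1/2 not
Row 4: (4,1)1 0/0 satisfied · (4,3)1 0/0 satisfied · (4,6)2 1/1 satisfied
For instance (0,5) has only 0/2 same-type neighbors, below 5/8.

No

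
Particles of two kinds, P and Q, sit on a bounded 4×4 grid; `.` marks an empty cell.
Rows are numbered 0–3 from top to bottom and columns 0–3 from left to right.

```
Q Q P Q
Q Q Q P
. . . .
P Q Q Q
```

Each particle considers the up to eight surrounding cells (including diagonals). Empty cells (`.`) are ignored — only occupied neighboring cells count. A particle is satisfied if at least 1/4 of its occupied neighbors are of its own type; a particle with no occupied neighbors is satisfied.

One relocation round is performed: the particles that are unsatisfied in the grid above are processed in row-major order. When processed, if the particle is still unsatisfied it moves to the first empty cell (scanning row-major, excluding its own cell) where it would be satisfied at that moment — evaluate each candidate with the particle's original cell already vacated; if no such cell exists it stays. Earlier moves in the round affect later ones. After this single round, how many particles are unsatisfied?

Initially unsatisfied (in order): (0,2), (3,0).
  (0,2) → (2,0).
  (3,0): now satisfied by earlier moves; stays.
Resulting grid:
Q Q . Q
Q Q Q P
P . . .
P Q Q Q
Unsatisfied now: (1,3).

1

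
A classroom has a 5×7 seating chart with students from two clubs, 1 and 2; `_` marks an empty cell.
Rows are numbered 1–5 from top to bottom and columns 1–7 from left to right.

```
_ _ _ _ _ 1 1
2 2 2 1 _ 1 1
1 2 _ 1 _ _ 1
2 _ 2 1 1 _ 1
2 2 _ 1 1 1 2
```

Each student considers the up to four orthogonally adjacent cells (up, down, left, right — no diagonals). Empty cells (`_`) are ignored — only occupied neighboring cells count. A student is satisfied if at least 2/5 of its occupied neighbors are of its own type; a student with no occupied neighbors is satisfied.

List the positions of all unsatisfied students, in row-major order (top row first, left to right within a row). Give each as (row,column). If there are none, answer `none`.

(3,1), (4,3), (5,7)

(1,6)1 2/2 ✓
(1,7)1 2/2 ✓
(2,1)2 1/2 ✓
(2,2)2 3/3 ✓
(2,3)2 1/2 ✓
(2,4)1 1/2 ✓
(2,6)1 2/2 ✓
(2,7)1 3/3 ✓
(3,1)1 0/3 ✗
(3,2)2 1/2 ✓
(3,4)1 2/2 ✓
(3,7)1 2/2 ✓
(4,1)2 1/2 ✓
(4,3)2 0/1 ✗
(4,4)1 3/4 ✓
(4,5)1 2/2 ✓
(4,7)1 1/2 ✓
(5,1)2 2/2 ✓
(5,2)2 1/1 ✓
(5,4)1 2/2 ✓
(5,5)1 3/3 ✓
(5,6)1 1/2 ✓
(5,7)2 0/2 ✗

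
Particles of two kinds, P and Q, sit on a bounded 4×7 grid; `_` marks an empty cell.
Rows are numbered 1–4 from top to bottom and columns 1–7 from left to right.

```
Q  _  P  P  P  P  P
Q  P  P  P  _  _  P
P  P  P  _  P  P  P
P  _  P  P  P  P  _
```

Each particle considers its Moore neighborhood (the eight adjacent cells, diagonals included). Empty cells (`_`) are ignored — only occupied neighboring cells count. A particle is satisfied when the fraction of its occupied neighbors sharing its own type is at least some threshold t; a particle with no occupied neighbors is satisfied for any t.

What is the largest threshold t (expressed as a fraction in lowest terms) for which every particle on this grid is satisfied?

Row 1: (1,1)Q 1/2 · (1,3)P 4/4 · (1,4)P 4/4 · (1,5)P 3/3 · (1,6)P 3/3 · (1,7)P 2/2
Row 2: (2,1)Q 1/4 · (2,2)P 5/7 · (2,3)P 6/6 · (2,4)P 6/6 · (2,7)P 4/4
Row 3: (3,1)P 3/4 · (3,2)P 6/7 · (3,3)P 6/6 · (3,5)P 5/5 · (3,6)P 5/5 · (3,7)P 3/3
Row 4: (4,1)P 2/2 · (4,3)P 3/3 · (4,4)P 4/4 · (4,5)P 4/4 · (4,6)P 4/4
The smallest same-type fraction is 1/4 at (2,1), which reduces to 1/4. Any threshold above that leaves this particle unsatisfied.

1/4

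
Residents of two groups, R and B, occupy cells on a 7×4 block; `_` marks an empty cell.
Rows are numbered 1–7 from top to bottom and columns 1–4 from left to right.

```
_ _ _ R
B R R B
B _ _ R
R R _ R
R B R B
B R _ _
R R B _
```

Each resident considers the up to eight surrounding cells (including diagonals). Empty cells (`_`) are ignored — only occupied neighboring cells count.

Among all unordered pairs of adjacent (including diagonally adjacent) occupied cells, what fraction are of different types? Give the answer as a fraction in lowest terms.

5/9

Scan each occupied cell's neighbors to the right and below (and the two forward diagonals) so each pair is counted once.
From row 1: 1 unlike of 2 pairs (running 1/2).
From row 2: 4 unlike of 7 pairs (running 5/9).
From row 3: 2 unlike of 3 pairs (running 7/12).
From row 4: 3 unlike of 8 pairs (running 10/20).
From row 5: 5 unlike of 8 pairs (running 15/28).
From row 6: 4 unlike of 6 pairs (running 19/34).
From row 7: 1 unlike of 2 pairs (running 20/36).
Total adjacent occupied pairs: 36; unlike-type pairs: 20.
20/36 reduces to 5/9.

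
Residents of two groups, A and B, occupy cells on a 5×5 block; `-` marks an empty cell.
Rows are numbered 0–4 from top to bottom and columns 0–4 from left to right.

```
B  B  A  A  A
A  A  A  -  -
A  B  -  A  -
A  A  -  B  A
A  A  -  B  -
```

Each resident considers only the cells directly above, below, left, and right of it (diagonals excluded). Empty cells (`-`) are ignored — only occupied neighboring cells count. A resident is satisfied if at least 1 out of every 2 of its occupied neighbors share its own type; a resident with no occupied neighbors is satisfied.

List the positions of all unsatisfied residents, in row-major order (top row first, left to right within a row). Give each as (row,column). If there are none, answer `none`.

Row 0: (0,0)B 1/2 satisfied · (0,1)B 1/3 not · (0,2)A 2/3 satisfied · (0,3)A 2/2 satisfied · (0,4)A 1/1 satisfied
Row 1: (1,0)A 2/3 satisfied · (1,1)A 2/4 satisfied · (1,2)A 2/2 satisfied
Row 2: (2,0)A 2/3 satisfied · (2,1)B 0/3 not · (2,3)A 0/1 not
Row 3: (3,0)A 3/3 satisfied · (3,1)A 2/3 satisfied · (3,3)B 1/3 not · (3,4)A 0/1 not
Row 4: (4,0)A 2/2 satisfied · (4,1)A 2/2 satisfied · (4,3)B 1/1 satisfied

(0,1), (2,1), (2,3), (3,3), (3,4)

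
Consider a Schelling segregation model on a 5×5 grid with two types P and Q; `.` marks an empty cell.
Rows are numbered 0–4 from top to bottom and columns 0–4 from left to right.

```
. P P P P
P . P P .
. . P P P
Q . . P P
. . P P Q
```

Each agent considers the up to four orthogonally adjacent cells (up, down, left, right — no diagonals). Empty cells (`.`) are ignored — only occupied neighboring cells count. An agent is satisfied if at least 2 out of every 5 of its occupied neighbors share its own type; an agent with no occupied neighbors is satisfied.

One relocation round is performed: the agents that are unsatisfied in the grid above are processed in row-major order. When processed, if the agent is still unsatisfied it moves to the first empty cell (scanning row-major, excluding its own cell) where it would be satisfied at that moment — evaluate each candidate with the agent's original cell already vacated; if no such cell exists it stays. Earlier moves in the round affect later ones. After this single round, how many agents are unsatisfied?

Initially unsatisfied (in order): (4,4).
  (4,4) → (2,0).
Resulting grid:
. P P P P
P . P P .
Q . P P P
Q . . P P
. . P P .
Unsatisfied now: (1,0).

1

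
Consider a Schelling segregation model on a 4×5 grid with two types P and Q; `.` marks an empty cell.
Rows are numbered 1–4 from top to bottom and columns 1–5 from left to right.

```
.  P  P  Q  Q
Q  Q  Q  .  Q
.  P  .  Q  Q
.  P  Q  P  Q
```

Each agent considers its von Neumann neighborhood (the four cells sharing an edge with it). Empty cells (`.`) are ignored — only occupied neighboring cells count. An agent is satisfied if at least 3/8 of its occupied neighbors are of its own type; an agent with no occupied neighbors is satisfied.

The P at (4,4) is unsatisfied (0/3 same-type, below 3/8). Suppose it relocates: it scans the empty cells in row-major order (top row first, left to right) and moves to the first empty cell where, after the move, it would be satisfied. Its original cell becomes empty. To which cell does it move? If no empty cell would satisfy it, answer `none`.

Vacating (4,4). Empty cells in order:
  (1,1): 1/2 same-type → satisfied — stop here.

(1,1)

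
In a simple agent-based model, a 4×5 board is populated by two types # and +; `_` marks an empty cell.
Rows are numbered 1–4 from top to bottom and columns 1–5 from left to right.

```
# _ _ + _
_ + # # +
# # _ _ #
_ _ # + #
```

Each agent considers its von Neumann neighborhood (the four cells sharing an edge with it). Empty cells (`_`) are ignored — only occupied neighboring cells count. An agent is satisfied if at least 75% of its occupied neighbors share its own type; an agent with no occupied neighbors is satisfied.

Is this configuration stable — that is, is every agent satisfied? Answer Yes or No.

Row 1: (1,1)# 0/0 ok · (1,4)+ 0/1 unhappy
Row 2: (2,2)+ 0/2 unhappy · (2,3)# 1/2 unhappy · (2,4)# 1/3 unhappy · (2,5)+ 0/2 unhappy
Row 3: (3,1)# 1/1 ok · (3,2)# 1/2 unhappy · (3,5)# 1/2 unhappy
Row 4: (4,3)# 0/1 unhappy · (4,4)+ 0/2 unhappy · (4,5)# 1/2 unhappy
For instance (1,4) has only 0/1 same-type neighbors, below 3/4.

No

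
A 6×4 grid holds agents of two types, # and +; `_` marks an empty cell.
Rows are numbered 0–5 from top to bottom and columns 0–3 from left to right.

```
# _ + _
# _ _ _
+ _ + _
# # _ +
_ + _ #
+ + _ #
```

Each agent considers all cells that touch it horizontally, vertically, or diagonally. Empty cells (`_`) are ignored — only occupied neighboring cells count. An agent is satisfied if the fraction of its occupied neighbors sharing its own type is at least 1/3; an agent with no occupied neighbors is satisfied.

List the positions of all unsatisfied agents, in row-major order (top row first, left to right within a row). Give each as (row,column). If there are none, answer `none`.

(0,0)# 1/1 ✓
(0,2)+ 0/0 ✓
(1,0)# 1/2 ✓
(2,0)+ 0/3 ✗
(2,2)+ 1/2 ✓
(3,0)# 1/3 ✓
(3,1)# 1/4 ✗
(3,3)+ 1/2 ✓
(4,1)+ 2/4 ✓
(4,3)# 1/2 ✓
(5,0)+ 2/2 ✓
(5,1)+ 2/2 ✓
(5,3)# 1/1 ✓

(2,0), (3,1)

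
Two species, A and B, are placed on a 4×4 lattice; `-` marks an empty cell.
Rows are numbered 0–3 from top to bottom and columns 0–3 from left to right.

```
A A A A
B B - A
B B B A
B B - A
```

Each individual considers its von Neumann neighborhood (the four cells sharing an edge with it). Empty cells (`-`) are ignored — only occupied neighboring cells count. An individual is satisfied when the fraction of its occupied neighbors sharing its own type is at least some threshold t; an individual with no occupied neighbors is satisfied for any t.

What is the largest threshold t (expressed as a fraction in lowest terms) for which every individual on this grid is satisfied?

(0,0)A 1/2
(0,1)A 2/3
(0,2)A 2/2
(0,3)A 2/2
(1,0)B 2/3
(1,1)B 2/3
(1,3)A 2/2
(2,0)B 3/3
(2,1)B 4/4
(2,2)B 1/2
(2,3)A 2/3
(3,0)B 2/2
(3,1)B 2/2
(3,3)A 1/1
The smallest same-type fraction is 1/2 at (0,0), which reduces to 1/2. Any threshold above that leaves this individual unsatisfied.

1/2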